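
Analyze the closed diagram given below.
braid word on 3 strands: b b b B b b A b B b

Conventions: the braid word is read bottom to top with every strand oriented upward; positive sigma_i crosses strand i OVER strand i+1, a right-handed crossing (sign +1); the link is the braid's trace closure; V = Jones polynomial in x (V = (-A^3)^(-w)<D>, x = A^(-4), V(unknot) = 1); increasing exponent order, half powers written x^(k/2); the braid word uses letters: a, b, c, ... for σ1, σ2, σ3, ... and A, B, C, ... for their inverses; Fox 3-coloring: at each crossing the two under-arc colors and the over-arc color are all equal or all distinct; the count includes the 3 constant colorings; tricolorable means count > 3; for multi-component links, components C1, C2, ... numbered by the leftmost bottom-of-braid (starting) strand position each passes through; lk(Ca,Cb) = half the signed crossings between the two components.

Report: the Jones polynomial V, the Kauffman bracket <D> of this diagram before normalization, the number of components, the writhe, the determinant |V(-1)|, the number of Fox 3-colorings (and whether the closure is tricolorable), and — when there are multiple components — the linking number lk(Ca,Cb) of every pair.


V(x) = x^2 + x^4 - x^5 + x^6 - x^7
bracket: -A^-16 + A^-12 - A^-8 + A^-4 + A^4, w = +4
1 component, writhe +4, over 10 crossings
det 5, colorings 3 of 3^10 — not tricolorable
observation: V spans 5 powers of x: at least 5 crossings in any diagram


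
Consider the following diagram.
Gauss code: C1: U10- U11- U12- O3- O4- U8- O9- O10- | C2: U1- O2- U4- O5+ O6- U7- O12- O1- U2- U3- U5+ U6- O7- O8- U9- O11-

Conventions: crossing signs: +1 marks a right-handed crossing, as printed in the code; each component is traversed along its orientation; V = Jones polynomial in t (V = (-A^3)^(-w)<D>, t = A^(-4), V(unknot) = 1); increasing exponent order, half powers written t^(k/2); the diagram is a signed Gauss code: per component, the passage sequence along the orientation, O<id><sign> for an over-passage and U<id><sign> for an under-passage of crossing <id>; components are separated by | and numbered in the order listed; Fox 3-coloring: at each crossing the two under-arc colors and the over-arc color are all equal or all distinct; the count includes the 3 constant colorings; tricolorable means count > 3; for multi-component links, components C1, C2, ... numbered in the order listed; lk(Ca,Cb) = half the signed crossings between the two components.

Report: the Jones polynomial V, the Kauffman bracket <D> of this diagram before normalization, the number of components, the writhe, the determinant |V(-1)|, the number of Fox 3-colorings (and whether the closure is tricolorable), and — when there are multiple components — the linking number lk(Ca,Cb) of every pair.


V(t) = -t^(-11/2) - t^(-7/2)
bracket: -A^-16 - A^-8, w = -10
2 components, writhe -10, over 12 crossings
lk(C1,C2) = -3
det 2, colorings 3 of 3^12 — not tricolorable
observation: summing lk over 1 pair gives -3


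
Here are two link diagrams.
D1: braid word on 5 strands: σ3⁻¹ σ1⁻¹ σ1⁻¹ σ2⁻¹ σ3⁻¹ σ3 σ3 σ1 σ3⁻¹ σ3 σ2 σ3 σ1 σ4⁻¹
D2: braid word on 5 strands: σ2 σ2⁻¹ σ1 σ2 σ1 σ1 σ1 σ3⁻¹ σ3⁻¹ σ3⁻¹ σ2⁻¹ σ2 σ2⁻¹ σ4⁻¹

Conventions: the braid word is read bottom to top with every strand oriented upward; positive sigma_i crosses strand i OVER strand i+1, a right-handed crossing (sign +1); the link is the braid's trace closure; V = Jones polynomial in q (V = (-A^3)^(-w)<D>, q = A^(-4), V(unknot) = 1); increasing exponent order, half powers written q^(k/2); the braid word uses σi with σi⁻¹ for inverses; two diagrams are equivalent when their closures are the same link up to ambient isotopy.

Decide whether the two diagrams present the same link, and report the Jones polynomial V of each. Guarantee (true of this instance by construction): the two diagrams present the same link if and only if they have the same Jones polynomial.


equivalent: no
V(D1) = 1  (w 0, c 14, <D> = 1)
D2 (bracket -A^-12 + A^-8 - A^-4 + 3 - A^4 + A^8 - A^12; 14 crossings at w = 0): V = -q^-3 + q^-2 - q^-1 + 3 - q + q^2 - q^3
why: comparing 2 Jones polynomials yields 2 groups


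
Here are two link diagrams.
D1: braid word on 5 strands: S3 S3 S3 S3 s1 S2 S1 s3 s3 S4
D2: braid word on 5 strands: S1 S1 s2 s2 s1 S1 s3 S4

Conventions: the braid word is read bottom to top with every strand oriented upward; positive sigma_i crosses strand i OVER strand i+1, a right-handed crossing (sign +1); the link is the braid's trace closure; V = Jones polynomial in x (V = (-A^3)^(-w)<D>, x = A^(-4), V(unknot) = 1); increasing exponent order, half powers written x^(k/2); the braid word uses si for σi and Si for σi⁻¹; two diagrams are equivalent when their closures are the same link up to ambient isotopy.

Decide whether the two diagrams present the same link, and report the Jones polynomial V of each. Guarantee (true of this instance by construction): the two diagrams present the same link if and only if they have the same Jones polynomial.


equivalent: no
D1 (bracket A^-12 + A^-8 + A^-4 + 1; 10 crossings at w = -4): V = x^-3 + x^-2 + x^-1 + 1
D2 (bracket A^-8 + 2 + A^8; 8 crossings at w = 0): V = x^-2 + 2 + x^2
key observation: 2 classes among 2 diagrams; unequal V(x) rules out equality


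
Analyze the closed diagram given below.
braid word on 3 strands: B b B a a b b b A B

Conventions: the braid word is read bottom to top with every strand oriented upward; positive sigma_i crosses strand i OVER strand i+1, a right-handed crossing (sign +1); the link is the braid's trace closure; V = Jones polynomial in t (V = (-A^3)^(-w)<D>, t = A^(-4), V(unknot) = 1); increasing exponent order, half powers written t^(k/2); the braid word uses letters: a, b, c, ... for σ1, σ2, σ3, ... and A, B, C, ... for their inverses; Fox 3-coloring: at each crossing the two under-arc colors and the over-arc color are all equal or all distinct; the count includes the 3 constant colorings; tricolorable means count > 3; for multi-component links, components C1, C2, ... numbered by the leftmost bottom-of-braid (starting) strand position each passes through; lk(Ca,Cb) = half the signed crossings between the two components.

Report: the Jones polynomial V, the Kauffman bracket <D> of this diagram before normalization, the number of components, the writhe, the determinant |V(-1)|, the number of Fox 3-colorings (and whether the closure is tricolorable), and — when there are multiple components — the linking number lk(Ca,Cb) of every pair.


V = t^-1 - 1 + 2t - 2t^2 + 2t^3 - 2t^4 + t^5
<D> = A^-14 - 2A^-10 + 2A^-6 - 2A^-2 + 2A^2 - A^6 + A^10 (w = +2)
1 component over 10 crossings, w = +2
3 Fox colorings among 3^10, |V(-1)| = 11: not tricolorable
why: |V(-1)| = 11: so not tricolorable, since 3 does not divide 11


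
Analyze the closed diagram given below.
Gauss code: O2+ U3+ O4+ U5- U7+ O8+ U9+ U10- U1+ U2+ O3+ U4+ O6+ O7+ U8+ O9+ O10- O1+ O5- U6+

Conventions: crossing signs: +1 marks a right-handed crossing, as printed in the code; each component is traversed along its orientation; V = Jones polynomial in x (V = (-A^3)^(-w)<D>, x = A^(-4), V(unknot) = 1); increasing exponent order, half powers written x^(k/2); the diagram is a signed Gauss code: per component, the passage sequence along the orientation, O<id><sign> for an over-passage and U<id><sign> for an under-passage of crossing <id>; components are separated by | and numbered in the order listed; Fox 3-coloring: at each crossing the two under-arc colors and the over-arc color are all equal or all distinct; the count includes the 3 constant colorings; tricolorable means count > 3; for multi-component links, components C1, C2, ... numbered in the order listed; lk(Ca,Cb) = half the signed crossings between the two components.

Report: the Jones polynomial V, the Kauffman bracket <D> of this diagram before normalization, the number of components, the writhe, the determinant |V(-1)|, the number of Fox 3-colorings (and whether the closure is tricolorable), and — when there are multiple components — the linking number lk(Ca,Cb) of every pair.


Jones polynomial: V(x) = x^2 - x^3 + 3x^4 - 3x^5 + 3x^6 - 3x^7 + 2x^8 - x^9
<D> = -A^-18 + 2A^-14 - 3A^-10 + 3A^-6 - 3A^-2 + 3A^2 - A^6 + A^10; writhe +6
components 1, writhe +6 (10 crossings)
3-colorings: 3 of 3^10, det 17 — not tricolorable
note: det 17 = |V(-1)|; not divisible by 3, so not tricolorable


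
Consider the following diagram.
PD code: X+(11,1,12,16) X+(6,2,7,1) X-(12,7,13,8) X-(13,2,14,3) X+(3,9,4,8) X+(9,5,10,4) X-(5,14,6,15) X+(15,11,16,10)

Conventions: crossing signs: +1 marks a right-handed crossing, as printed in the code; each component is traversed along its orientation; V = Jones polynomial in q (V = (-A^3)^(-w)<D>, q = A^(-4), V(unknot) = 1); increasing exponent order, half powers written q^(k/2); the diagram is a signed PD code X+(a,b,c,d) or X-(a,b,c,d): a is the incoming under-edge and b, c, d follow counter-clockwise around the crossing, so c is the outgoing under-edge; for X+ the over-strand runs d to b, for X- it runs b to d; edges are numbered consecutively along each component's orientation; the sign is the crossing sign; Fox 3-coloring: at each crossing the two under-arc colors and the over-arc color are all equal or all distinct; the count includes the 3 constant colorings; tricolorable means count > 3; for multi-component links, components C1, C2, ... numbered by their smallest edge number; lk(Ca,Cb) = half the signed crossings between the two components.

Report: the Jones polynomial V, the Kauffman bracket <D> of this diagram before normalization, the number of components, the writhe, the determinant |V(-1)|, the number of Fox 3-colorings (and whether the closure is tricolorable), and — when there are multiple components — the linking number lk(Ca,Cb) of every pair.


Jones polynomial: V(q) = q^-1 - 1 + 2q - 2q^2 + 2q^3 - 2q^4 + q^5
<D> = A^-14 - 2A^-10 + 2A^-6 - 2A^-2 + 2A^2 - A^6 + A^10; writhe +2
components 1, writhe +2 (8 crossings)
3-colorings: 3 of 3^8, det 11 — not tricolorable
note: w = +2 (over 8 crossings) is diagram-only; (-A^3)^(-2) removes it from V


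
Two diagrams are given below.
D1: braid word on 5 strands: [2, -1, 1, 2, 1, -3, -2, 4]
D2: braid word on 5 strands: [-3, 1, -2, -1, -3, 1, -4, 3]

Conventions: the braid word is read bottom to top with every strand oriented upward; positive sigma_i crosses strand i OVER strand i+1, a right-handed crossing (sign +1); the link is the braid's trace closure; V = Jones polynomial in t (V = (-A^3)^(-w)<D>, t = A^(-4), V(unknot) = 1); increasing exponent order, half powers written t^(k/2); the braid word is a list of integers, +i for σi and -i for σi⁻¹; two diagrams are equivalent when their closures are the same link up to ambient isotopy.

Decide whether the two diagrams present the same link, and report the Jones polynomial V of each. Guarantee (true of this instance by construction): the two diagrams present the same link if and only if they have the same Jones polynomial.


equivalent: yes
D1 (bracket A^6; 8 crossings at w = +2): V = 1
V(D2) = 1  [8 crossings, <D> = A^-6, w = -2]
observation: from 8 to 8 crossings by R-moves: one link, two diagrams


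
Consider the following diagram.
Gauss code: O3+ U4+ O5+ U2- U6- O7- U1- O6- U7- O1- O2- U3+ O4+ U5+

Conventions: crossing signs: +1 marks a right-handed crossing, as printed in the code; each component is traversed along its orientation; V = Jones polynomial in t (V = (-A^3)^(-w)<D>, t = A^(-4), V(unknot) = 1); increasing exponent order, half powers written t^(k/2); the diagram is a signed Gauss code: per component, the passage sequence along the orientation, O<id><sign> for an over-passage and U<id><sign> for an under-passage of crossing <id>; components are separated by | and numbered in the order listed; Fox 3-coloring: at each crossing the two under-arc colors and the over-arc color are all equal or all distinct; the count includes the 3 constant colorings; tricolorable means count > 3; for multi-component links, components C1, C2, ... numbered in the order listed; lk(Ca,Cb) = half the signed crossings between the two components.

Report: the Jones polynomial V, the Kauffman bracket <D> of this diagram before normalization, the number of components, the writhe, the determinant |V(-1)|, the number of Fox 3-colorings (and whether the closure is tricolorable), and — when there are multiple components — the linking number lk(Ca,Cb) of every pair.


V = -t^-3 + t^-2 - t^-1 + 3 - t + t^2 - t^3
<D> = A^-15 - A^-11 + A^-7 - 3A^-3 + A - A^5 + A^9 (w = -1)
1 component over 7 crossings, w = -1
27 Fox colorings among 3^7, |V(-1)| = 9: tricolorable
why: w = -1 shifts under R1 moves; the (-A^3)^(1) factor cancels that in V


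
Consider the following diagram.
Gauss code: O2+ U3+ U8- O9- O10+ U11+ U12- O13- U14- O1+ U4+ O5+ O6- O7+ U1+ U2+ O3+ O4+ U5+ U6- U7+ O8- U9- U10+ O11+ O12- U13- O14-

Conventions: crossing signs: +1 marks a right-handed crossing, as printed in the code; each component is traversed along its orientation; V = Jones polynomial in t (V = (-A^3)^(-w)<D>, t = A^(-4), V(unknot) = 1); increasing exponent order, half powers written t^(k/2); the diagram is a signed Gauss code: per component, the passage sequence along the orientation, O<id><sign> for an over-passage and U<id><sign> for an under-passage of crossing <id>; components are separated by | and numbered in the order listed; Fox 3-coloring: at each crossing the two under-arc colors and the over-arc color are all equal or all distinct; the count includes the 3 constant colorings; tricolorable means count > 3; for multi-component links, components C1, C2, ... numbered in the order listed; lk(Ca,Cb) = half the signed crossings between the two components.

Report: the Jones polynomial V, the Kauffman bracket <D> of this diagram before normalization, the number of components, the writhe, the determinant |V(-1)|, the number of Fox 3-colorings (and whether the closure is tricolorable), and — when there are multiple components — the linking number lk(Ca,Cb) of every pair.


Jones polynomial: V(t) = -t^-1 + 2 - t + 2t^2 - t^3 + t^4 - t^5
<D> = -A^-14 + A^-10 - A^-6 + 2A^-2 - A^2 + 2A^6 - A^10; writhe +2
components 1, writhe +2 (14 crossings)
3-colorings: 9 of 3^14, det 9 — tricolorable
note: w = +2 (over 14 crossings) is diagram-only; (-A^3)^(-2) removes it from V


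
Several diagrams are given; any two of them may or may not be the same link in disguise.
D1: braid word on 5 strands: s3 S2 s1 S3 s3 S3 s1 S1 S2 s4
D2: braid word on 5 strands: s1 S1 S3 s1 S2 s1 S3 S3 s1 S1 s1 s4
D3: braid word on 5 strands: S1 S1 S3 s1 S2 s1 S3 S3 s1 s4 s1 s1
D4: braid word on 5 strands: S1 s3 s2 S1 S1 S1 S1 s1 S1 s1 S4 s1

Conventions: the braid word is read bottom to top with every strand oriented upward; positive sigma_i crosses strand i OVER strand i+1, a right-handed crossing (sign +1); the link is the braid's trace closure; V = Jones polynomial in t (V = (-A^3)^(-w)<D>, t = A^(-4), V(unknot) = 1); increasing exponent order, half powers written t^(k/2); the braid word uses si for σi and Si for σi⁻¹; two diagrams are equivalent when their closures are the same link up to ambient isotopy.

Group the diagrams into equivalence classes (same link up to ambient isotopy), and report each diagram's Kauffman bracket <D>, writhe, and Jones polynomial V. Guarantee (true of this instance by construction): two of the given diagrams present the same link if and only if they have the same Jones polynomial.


equivalence classes: {D1} | {D2, D3} | {D4}
D1 (bracket 1; 10 crossings at w = 0): V = 1
D2 (bracket -A^-12 + A^-8 - A^-4 + 3 - A^4 + A^8 - A^12; 12 crossings at w = 0): V = -t^-3 + t^-2 - t^-1 + 3 - t + t^2 - t^3
V(D3) = -t^-3 + t^-2 - t^-1 + 3 - t + t^2 - t^3  (w 0, c 12, <D> = -A^-12 + A^-8 - A^-4 + 3 - A^4 + A^8 - A^12)
V(D4) = -t^-4 + t^-3 + t^-1  [12 crossings, <D> = A^-2 + A^6 - A^10, w = -2]
key observation: 3 values of V(t) split the 4 diagrams


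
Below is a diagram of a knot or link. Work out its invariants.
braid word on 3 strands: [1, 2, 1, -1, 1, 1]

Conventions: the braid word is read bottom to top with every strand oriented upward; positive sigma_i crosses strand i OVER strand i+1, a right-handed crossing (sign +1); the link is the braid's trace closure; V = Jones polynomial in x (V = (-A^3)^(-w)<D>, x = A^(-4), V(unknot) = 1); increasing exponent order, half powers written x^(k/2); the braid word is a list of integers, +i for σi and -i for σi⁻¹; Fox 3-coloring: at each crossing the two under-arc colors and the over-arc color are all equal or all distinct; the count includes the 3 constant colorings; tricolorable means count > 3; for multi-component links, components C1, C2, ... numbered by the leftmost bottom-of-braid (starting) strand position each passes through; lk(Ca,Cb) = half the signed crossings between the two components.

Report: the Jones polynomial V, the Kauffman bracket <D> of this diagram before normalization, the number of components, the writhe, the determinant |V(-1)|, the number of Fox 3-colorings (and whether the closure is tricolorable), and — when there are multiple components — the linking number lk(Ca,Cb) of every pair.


V = x + x^3 - x^4
<D> = -A^-4 + 1 + A^8 (w = +4)
1 component over 6 crossings, w = +4
9 Fox colorings among 3^6, |V(-1)| = 3: tricolorable
why: |V(-1)| = 3: so tricolorable, since 3 divides 3


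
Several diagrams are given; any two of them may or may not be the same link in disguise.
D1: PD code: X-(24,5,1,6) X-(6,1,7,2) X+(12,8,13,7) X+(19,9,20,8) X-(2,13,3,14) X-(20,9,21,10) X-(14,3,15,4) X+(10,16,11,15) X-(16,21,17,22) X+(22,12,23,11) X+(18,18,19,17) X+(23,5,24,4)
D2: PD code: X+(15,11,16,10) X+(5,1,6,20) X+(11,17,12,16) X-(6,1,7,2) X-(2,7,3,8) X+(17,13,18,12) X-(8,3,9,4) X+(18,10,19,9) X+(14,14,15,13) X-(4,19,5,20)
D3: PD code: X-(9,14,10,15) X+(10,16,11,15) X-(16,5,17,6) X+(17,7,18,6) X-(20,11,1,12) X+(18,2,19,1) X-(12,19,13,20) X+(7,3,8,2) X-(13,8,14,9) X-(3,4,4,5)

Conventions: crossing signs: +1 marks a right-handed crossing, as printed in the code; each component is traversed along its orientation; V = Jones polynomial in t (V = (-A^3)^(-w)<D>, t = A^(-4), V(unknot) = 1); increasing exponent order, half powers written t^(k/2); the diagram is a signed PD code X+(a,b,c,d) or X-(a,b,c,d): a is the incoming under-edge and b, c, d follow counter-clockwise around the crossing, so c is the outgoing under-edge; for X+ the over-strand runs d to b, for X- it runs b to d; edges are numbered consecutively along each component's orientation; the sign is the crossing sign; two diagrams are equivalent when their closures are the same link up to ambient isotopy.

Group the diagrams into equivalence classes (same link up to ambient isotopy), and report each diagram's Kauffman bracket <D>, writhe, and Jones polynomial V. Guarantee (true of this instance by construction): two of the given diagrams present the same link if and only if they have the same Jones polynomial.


classes: {D1} | {D2} | {D3}
V(D1) = -t^-3 + 2t^-2 - 2t^-1 + 3 - 2t + 2t^2 - t^3  [12 crossings, <D> = -A^-12 + 2A^-8 - 2A^-4 + 3 - 2A^4 + 2A^8 - A^12, w = 0]
D2 (bracket -A^-6 + A^-2 - A^2 + 3A^6 - A^10 + A^14 - A^18; 10 crossings at w = +2): V = -t^-3 + t^-2 - t^-1 + 3 - t + t^2 - t^3
V(D3) = 1  (w -2, c 10, <D> = A^-6)
insight: 3 values of V(t) split the 3 diagrams


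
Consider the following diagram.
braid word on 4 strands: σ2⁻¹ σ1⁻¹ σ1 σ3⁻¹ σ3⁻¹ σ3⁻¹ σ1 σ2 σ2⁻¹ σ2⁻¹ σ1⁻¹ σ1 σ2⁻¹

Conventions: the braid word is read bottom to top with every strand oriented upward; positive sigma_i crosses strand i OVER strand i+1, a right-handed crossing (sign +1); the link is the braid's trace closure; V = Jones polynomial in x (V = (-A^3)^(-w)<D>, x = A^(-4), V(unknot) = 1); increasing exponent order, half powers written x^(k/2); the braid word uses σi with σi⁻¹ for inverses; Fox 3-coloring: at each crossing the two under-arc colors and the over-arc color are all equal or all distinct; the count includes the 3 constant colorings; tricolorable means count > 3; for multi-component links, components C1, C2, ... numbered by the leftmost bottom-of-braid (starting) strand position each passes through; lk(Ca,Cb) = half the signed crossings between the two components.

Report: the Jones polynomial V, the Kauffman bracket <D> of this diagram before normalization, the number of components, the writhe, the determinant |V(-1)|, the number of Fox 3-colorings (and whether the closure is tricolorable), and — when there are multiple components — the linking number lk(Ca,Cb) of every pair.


V(x) = x^-8 - 2x^-7 + x^-6 - 2x^-5 + 2x^-4 + x^-2
bracket: -A^-7 - 2A + 2A^5 - A^9 + 2A^13 - A^17, w = -5
1 component, writhe -5, over 13 crossings
det 9, colorings 27 of 3^13 — tricolorable
observation: V spans 6 powers of x: at least 6 crossings in any diagram


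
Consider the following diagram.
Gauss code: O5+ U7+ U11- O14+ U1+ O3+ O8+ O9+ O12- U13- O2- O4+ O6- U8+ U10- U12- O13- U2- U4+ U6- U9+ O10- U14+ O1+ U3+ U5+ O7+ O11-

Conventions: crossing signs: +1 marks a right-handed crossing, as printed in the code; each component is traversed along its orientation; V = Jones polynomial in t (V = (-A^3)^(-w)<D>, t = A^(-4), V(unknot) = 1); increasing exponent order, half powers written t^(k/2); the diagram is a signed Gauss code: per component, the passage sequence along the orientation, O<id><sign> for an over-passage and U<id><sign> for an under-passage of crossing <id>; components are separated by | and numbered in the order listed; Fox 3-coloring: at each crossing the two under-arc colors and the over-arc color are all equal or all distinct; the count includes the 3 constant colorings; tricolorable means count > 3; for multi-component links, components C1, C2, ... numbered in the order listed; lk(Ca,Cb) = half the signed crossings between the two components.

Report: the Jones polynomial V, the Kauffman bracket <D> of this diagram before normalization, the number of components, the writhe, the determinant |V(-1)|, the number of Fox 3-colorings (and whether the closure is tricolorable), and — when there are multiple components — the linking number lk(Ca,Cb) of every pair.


V = -t^-3 + t^-2 - t^-1 + 3 - t + t^2 - t^3
<D> = -A^-6 + A^-2 - A^2 + 3A^6 - A^10 + A^14 - A^18 (w = +2)
1 component over 14 crossings, w = +2
27 Fox colorings among 3^14, |V(-1)| = 9: tricolorable
why: the span of V is 6, forcing >= 6 crossings in any diagram


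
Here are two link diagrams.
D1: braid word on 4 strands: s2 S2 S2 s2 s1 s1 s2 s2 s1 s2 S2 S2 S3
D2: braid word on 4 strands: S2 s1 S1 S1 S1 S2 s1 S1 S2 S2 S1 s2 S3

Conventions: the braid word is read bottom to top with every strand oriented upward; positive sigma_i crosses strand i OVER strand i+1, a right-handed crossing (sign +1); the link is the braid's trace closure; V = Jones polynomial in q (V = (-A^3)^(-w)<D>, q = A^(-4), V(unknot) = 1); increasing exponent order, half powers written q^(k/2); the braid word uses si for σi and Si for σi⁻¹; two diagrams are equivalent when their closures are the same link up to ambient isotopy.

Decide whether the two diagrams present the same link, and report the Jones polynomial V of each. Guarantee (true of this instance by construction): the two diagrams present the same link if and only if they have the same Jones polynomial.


equivalent: no
D1 (bracket A^-15 - A^-11 + A^-7 - 2A^-3 + A - A^5; 13 crossings at w = +3): V = q - q^2 + 2q^3 - q^4 + q^5 - q^6
V(D2) = q^-8 - 2q^-7 + q^-6 - 2q^-5 + 2q^-4 + q^-2  (w -7, c 13, <D> = -A^-13 - 2A^-5 + 2A^-1 - A^3 + 2A^7 - A^11)
key observation: 2 values of V(q) split the 2 diagrams


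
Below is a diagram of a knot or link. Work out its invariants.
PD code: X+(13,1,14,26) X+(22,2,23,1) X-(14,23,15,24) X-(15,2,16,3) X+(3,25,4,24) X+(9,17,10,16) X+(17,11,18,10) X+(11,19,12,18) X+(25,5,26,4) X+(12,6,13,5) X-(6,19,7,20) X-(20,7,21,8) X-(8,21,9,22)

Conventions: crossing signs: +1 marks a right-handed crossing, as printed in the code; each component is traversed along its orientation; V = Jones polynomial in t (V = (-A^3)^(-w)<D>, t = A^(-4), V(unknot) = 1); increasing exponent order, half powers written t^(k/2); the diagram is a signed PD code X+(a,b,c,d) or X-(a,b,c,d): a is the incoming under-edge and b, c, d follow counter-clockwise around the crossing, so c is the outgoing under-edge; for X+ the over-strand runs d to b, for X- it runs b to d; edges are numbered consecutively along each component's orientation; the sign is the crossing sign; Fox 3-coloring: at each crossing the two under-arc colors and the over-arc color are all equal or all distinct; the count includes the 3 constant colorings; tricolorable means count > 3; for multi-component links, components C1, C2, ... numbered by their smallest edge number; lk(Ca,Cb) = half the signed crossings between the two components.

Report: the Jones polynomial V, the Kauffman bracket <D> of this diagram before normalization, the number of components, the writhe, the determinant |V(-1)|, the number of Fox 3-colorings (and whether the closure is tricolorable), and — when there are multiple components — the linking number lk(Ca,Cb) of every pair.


Jones polynomial: V(t) = -t^-2 + t^-1 - 2 + 5t - 3t^2 + 5t^3 - 5t^4 + 2t^5 - 2t^6 + t^7
<D> = -A^-19 + 2A^-15 - 2A^-11 + 5A^-7 - 5A^-3 + 3A - 5A^5 + 2A^9 - A^13 + A^17; writhe +3
components 1, writhe +3 (13 crossings)
3-colorings: 81 of 3^13, det 27 — tricolorable
note: V spans 9 powers of t: at least 9 crossings in any diagram


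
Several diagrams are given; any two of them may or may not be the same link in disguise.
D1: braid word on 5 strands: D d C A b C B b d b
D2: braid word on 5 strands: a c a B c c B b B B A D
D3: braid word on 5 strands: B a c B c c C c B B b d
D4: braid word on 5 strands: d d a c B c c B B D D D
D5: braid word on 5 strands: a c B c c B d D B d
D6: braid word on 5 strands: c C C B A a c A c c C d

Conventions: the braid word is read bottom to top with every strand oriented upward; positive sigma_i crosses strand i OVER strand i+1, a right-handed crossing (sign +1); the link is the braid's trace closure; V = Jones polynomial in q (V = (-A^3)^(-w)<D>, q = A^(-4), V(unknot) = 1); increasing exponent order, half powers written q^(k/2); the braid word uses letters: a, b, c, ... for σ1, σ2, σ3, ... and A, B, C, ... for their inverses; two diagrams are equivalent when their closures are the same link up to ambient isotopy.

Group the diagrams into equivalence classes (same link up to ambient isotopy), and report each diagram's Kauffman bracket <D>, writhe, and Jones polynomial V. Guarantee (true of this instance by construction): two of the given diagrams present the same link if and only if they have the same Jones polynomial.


equivalence classes: {D1} | {D2, D3, D4, D5} | {D6}
D1 (bracket A^-8 - A^-4 + 1 - A^4 + A^8; 10 crossings at w = 0): V = q^-2 - q^-1 + 1 - q + q^2
D2 (bracket -A^-12 + 2A^-8 - 2A^-4 + 3 - 2A^4 + 2A^8 - A^12; 12 crossings at w = 0): V = -q^-3 + 2q^-2 - 2q^-1 + 3 - 2q + 2q^2 - q^3
D3 (bracket -A^-6 + 2A^-2 - 2A^2 + 3A^6 - 2A^10 + 2A^14 - A^18; 12 crossings at w = +2): V = -q^-3 + 2q^-2 - 2q^-1 + 3 - 2q + 2q^2 - q^3
V(D4) = -q^-3 + 2q^-2 - 2q^-1 + 3 - 2q + 2q^2 - q^3  (w 0, c 12, <D> = -A^-12 + 2A^-8 - 2A^-4 + 3 - 2A^4 + 2A^8 - A^12)
V(D5) = -q^-3 + 2q^-2 - 2q^-1 + 3 - 2q + 2q^2 - q^3  [10 crossings, <D> = -A^-6 + 2A^-2 - 2A^2 + 3A^6 - 2A^10 + 2A^14 - A^18, w = +2]
D6 (bracket 1; 12 crossings at w = 0): V = 1
key observation: comparing 6 Jones polynomials yields 3 groups


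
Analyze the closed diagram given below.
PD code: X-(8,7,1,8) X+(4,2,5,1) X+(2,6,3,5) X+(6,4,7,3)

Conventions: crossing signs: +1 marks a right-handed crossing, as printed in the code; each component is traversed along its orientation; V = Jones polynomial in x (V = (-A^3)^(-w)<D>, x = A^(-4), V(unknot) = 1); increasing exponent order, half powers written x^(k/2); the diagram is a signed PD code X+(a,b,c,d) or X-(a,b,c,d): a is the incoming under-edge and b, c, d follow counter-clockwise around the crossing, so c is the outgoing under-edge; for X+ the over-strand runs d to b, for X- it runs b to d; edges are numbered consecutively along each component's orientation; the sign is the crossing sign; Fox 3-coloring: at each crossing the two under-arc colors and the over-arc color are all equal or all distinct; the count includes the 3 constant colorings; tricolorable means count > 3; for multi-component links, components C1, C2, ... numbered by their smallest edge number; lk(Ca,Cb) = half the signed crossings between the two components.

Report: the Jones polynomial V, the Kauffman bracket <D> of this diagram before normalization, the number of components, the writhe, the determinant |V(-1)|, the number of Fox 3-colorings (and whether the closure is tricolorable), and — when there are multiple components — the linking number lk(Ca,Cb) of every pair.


V(x) = x + x^3 - x^4
bracket: -A^-10 + A^-6 + A^2, w = +2
1 component, writhe +2, over 4 crossings
det 3, colorings 9 of 3^4 — tricolorable
observation: w = +2 (over 4 crossings) is diagram-only; (-A^3)^(-2) removes it from V


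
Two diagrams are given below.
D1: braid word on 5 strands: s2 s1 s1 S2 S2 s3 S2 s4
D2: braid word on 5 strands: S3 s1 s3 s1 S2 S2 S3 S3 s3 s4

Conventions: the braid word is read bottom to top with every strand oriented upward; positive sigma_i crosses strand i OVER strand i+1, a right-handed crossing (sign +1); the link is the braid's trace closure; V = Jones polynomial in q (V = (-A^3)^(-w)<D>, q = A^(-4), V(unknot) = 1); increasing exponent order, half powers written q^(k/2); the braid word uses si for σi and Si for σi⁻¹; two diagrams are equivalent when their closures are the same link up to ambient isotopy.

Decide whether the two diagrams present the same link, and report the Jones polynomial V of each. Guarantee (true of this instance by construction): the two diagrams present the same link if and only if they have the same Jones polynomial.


same link: yes
V(D1) = q^-2 + 2 + q^2  [8 crossings, <D> = A^-2 + 2A^6 + A^14, w = +2]
D2 (bracket A^-8 + 2 + A^8; 10 crossings at w = 0): V = q^-2 + 2 + q^2
note: one V(q) for all 2 diagrams — one class (guaranteed)


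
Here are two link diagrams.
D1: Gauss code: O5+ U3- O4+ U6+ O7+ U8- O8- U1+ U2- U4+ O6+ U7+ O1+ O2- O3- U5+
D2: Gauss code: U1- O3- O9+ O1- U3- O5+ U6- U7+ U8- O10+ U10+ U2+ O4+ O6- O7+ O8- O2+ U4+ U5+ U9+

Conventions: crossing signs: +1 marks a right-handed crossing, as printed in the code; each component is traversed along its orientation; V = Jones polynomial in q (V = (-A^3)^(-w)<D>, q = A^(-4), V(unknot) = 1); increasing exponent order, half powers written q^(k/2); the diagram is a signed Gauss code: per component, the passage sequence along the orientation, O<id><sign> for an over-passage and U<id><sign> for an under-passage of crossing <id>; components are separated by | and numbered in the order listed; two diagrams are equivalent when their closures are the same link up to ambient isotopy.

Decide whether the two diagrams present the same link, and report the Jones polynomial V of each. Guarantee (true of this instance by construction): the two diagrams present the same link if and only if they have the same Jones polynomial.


equivalent: no
D1 (bracket -A^-10 + A^-6 + A^2; 8 crossings at w = +2): V = q + q^3 - q^4
V(D2) = 1  [10 crossings, <D> = A^6, w = +2]
observation: comparing 2 Jones polynomials yields 2 groups


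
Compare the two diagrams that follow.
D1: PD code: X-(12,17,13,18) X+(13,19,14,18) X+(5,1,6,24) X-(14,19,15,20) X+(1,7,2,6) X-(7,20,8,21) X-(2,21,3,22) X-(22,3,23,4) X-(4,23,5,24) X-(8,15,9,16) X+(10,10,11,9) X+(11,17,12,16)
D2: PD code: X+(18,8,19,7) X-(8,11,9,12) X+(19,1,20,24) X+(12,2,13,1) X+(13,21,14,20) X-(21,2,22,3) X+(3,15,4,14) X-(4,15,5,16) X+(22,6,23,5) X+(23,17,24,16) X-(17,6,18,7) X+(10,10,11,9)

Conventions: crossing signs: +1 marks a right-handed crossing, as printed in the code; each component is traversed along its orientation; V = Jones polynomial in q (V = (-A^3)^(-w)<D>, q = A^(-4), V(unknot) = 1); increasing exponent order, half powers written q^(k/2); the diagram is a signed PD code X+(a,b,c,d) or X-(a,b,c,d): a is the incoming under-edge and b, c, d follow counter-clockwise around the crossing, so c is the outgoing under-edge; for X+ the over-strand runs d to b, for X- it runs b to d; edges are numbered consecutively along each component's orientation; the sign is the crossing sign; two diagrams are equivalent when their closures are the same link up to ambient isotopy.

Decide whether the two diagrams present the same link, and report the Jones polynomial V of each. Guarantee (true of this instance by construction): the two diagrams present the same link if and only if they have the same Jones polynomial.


same link: no
V(D1) = 1  [12 crossings, <D> = A^-6, w = -2]
D2 (bracket -A^-4 + 1 + A^8; 12 crossings at w = +4): V = q + q^3 - q^4
note: V(q) takes 2 values over 2 diagrams, fixing the grouping


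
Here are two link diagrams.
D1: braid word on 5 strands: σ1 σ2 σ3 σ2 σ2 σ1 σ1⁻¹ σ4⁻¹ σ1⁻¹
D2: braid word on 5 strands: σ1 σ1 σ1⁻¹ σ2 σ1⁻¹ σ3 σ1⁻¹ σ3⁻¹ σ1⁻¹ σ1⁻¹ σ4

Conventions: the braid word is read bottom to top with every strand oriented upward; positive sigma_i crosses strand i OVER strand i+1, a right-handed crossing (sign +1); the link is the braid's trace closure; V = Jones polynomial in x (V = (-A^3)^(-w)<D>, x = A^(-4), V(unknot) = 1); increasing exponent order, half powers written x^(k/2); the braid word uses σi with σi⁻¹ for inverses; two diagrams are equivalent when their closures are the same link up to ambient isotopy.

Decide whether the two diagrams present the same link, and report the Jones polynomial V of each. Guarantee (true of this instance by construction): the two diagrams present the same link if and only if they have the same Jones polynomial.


equivalent: no
V(D1) = -x^(1/2) - x^(3/2) - x^(5/2) + x^(9/2)  (w +3, c 9, <D> = -A^-9 + A^-1 + A^3 + A^7)
V(D2) = x^(-9/2) - x^(-5/2) - x^(-3/2) - x^(-1/2)  (w -1, c 11, <D> = A^-1 + A^3 + A^7 - A^15)
why: 2 values of V(x) split the 2 diagrams


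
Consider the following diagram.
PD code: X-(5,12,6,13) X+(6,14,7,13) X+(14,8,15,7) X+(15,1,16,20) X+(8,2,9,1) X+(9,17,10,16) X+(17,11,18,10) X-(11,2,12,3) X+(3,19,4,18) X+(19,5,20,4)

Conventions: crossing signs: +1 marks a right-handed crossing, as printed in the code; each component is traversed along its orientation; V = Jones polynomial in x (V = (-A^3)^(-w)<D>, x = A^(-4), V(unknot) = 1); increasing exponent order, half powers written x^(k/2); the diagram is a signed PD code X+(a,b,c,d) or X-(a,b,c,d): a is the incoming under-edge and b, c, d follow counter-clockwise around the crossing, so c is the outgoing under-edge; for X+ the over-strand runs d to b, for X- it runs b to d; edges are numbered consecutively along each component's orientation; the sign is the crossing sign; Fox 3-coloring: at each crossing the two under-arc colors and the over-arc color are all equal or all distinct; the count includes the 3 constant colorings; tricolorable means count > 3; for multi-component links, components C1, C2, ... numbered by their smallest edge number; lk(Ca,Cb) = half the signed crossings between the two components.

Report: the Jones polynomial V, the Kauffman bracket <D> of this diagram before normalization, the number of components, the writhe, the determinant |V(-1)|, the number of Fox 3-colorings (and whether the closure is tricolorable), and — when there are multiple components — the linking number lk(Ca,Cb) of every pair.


Jones polynomial: V(x) = x^2 + 2x^4 - 2x^5 + x^6 - 2x^7 + x^8
<D> = A^-14 - 2A^-10 + A^-6 - 2A^-2 + 2A^2 + A^10; writhe +6
components 1, writhe +6 (10 crossings)
3-colorings: 27 of 3^10, det 9 — tricolorable
note: det 9 = |V(-1)|; divisible by 3, so tricolorable


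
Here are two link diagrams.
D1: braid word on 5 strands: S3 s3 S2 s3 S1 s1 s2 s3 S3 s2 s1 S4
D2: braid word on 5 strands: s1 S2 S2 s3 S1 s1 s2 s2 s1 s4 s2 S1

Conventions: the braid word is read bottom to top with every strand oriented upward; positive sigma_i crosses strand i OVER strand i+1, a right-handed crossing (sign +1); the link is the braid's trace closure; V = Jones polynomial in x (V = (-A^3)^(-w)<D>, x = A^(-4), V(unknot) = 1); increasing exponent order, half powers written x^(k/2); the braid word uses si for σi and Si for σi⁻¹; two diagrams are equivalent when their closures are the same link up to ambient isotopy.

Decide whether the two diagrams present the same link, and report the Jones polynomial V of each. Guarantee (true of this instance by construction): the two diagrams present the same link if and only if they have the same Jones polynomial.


equivalent: yes
V(D1) = 1  (w +2, c 12, <D> = A^6)
V(D2) = 1  (w +4, c 12, <D> = A^12)
why: Markov moves rewrite D1 (12 crossings) into D2 (12)


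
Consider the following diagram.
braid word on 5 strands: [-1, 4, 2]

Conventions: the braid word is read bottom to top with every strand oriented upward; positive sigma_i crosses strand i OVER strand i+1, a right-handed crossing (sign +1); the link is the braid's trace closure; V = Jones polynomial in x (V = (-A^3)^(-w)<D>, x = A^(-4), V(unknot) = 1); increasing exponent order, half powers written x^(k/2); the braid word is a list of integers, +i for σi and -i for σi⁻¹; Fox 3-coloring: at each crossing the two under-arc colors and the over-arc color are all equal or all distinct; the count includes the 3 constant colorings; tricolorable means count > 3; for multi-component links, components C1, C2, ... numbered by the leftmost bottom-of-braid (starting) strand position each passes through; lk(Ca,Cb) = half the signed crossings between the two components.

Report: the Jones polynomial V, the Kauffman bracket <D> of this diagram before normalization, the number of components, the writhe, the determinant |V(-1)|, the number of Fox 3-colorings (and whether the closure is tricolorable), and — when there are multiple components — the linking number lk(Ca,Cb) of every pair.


V(x) = -x^(-1/2) - x^(1/2)
bracket: A + A^5, w = +1
2 components, writhe +1, over 3 crossings
lk(C1,C2) = 0
det 0, colorings 9 of 3^3 — tricolorable
observation: the 1 component pair carries total linking 0


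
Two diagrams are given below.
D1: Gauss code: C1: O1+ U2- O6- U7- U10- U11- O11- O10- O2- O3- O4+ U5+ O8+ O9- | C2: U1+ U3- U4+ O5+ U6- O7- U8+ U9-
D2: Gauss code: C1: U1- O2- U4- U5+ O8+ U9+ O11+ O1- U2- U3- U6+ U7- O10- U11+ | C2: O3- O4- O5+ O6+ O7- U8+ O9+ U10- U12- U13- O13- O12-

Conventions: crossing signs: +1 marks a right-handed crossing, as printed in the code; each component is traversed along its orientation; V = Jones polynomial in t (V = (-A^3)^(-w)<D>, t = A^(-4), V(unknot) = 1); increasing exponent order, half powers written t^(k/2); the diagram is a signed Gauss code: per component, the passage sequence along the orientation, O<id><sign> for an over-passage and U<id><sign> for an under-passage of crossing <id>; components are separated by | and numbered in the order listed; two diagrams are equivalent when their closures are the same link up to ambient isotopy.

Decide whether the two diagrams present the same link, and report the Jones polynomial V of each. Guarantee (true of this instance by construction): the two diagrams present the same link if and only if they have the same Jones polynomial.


equivalent: no
V(D1) = t^(-7/2) - 2t^(-5/2) + t^(-3/2) - 2t^(-1/2) + t^(1/2) - t^(3/2)  (w -3, c 11, <D> = A^-15 - A^-11 + 2A^-7 - A^-3 + 2A - A^5)
V(D2) = -t^(-1/2) - t^(1/2)  [13 crossings, <D> = A^-11 + A^-7, w = -3]
key observation: 2 values of V(t) split the 2 diagrams


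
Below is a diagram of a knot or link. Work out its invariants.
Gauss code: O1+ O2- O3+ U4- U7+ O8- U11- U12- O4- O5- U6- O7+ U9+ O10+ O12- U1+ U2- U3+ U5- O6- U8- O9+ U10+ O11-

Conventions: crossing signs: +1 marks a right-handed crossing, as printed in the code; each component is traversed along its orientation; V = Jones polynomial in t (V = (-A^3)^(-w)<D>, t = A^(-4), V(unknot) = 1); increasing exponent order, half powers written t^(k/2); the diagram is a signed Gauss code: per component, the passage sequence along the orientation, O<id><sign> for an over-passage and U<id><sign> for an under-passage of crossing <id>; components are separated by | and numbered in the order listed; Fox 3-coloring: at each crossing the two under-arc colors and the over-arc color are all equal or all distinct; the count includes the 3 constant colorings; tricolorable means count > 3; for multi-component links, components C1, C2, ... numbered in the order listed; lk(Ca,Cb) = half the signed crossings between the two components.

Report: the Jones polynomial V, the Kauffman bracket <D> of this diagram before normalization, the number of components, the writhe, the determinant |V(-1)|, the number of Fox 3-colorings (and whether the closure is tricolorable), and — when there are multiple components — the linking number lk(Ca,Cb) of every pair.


V(t) = t^-6 - 2t^-5 + 2t^-4 - 3t^-3 + 4t^-2 - 3t^-1 + 3 - 2t + t^2
bracket: A^-14 - 2A^-10 + 3A^-6 - 3A^-2 + 4A^2 - 3A^6 + 2A^10 - 2A^14 + A^18, w = -2
1 component, writhe -2, over 12 crossings
det 21, colorings 9 of 3^12 — tricolorable
observation: the span of V is 8, forcing >= 8 crossings in any diagram
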